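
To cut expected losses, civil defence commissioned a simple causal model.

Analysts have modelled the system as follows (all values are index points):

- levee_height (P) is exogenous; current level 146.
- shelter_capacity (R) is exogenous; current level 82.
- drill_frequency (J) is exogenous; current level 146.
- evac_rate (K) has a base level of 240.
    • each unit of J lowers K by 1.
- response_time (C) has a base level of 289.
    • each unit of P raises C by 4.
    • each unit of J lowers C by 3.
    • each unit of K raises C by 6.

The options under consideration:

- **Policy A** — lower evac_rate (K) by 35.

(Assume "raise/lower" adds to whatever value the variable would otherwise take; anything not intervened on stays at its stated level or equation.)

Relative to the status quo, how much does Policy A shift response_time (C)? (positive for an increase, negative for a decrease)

Baseline:
  P = 146
  J = 146
  K = 240 − 146 = 94
  C = 289 + 4·146 − 3·146 + 6·94 = 999
Policy A (K − 35):
  P = 146
  J = 146
  K = 240 − 146 (−35 from intervention) = 59
  C = 289 + 4·146 − 3·146 + 6·59 = 789
Change in C: 789 − 999 = -210

-210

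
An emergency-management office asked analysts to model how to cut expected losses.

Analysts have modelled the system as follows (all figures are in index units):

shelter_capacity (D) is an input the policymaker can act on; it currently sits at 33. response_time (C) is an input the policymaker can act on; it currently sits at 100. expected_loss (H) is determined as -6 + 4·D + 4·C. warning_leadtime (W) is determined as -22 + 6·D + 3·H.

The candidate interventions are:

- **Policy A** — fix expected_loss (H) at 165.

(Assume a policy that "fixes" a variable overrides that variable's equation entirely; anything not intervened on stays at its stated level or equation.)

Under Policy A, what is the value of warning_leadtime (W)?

671

Policy A (H := 165):
  D = 33
  C = 100
  H = 165
  W = -22 + 6·33 + 3·165 = 671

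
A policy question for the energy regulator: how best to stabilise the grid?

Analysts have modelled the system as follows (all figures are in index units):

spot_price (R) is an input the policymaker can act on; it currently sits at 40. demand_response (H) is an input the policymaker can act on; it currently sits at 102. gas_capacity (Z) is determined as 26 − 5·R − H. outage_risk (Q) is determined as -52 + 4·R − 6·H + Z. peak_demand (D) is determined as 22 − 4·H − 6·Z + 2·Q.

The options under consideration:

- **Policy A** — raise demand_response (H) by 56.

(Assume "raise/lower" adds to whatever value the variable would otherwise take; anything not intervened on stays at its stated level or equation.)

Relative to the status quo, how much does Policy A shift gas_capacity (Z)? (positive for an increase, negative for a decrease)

Baseline:
  R = 40
  H = 102
  Z = 26 − 5·40 − 102 = -276
Policy A (H + 56):
  R = 40
  H = 102 + 56 = 158
  Z = 26 − 5·40 − 158 = -332
Change in Z: -332 − (-276) = -56

-56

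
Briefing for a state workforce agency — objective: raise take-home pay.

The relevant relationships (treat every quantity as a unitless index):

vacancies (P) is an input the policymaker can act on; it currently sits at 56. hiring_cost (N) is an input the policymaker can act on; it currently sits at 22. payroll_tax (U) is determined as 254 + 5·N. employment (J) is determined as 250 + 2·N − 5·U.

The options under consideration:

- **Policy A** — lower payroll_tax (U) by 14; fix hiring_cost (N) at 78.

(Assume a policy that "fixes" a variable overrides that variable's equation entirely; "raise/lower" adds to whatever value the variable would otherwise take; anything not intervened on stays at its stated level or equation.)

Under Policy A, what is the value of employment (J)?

-2744

Policy A (U − 14, N := 78):
  N = 78
  U = 254 + 5·78 (−14 from intervention) = 630
  J = 250 + 2·78 − 5·630 = -2744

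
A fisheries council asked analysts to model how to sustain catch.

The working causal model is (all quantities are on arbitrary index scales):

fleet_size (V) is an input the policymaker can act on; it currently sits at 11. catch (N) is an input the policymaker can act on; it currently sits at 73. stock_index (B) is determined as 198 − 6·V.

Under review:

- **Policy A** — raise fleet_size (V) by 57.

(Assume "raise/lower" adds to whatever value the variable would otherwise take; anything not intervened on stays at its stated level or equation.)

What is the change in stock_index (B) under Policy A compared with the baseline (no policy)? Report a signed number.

-342

Baseline:
  V = 11
  B = 198 − 6·11 = 132
Policy A (V + 57):
  V = 11 + 57 = 68
  B = 198 − 6·68 = -210
Change in B: -210 − 132 = -342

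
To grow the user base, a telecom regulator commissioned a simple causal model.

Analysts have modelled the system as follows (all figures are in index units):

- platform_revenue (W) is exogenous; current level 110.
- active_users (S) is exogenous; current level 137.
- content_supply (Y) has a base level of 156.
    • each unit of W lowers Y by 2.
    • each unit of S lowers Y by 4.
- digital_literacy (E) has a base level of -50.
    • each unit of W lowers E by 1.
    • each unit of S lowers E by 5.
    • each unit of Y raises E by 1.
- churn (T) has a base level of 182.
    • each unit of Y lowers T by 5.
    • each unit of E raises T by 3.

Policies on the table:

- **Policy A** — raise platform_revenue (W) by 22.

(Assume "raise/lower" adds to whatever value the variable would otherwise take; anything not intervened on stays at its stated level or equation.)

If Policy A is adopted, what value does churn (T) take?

-1107

Policy A (W + 22):
  W = 110 + 22 = 132
  S = 137
  Y = 156 − 2·132 − 4·137 = -656
  E = -50 − 132 − 5·137 + (-656) = -1523
  T = 182 − 5·(-656) + 3·(-1523) = -1107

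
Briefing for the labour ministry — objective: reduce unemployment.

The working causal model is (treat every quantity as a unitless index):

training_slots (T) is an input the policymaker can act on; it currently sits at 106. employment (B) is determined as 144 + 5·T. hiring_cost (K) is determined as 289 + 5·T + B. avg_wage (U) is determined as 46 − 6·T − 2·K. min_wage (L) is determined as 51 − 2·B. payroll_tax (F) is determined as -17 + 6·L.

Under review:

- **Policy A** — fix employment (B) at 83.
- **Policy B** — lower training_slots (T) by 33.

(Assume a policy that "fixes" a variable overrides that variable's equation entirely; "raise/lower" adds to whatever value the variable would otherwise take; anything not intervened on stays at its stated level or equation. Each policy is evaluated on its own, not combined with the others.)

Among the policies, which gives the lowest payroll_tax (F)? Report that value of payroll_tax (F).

-5819

Policy A (B := 83):
  T = 106
  B = 83
  L = 51 − 2·83 = -115
  F = -17 + 6·(-115) = -707
Policy B (T − 33):
  T = 106 − 33 = 73
  B = 144 + 5·73 = 509
  L = 51 − 2·509 = -967
  F = -17 + 6·(-967) = -5819
Comparing — Policy A: F=-707, Policy B: F=-5819. Lowest is -5819 (Policy B).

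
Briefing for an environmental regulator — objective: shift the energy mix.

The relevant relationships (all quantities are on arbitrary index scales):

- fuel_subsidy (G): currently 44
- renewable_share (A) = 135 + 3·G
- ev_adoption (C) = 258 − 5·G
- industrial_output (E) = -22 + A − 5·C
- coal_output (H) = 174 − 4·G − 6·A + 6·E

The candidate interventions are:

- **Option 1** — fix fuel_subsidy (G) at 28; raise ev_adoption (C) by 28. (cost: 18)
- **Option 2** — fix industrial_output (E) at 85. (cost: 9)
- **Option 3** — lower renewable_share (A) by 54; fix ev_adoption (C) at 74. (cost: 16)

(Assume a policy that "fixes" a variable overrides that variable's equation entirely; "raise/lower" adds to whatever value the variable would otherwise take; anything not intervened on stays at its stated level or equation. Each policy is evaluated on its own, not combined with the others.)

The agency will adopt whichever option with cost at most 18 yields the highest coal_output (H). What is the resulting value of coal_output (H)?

-1094

Option 1 (G := 28, C + 28):
  G = 28
  A = 135 + 3·28 = 219
  C = 258 − 5·28 (+28 from intervention) = 146
  E = -22 + 219 − 5·146 = -533
  H = 174 − 4·28 − 6·219 + 6·(-533) = -4450
Option 2 (E := 85):
  G = 44
  A = 135 + 3·44 = 267
  C = 258 − 5·44 = 38
  E = 85
  H = 174 − 4·44 − 6·267 + 6·85 = -1094
Option 3 (A − 54, C := 74):
  G = 44
  A = 135 + 3·44 (−54 from intervention) = 213
  C = 74
  E = -22 + 213 − 5·74 = -179
  H = 174 − 4·44 − 6·213 + 6·(-179) = -2354
Comparing — Option 1: H=-4450, Option 2: H=-1094, Option 3: H=-2354. Highest is -1094 (Option 2).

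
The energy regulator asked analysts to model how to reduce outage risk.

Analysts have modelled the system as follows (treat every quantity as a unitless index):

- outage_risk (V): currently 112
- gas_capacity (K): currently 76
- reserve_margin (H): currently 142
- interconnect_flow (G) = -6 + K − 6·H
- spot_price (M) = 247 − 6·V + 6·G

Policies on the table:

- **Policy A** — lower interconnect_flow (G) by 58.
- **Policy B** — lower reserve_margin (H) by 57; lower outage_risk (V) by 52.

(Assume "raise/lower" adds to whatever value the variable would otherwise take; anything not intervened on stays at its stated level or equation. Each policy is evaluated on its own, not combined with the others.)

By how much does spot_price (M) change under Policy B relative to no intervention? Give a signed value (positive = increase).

Baseline:
  V = 112
  K = 76
  H = 142
  G = -6 + 76 − 6·142 = -782
  M = 247 − 6·112 + 6·(-782) = -5117
Policy B (H − 57, V − 52):
  V = 112 − 52 = 60
  K = 76
  H = 142 − 57 = 85
  G = -6 + 76 − 6·85 = -440
  M = 247 − 6·60 + 6·(-440) = -2753
Change in M: -2753 − (-5117) = 2364

2364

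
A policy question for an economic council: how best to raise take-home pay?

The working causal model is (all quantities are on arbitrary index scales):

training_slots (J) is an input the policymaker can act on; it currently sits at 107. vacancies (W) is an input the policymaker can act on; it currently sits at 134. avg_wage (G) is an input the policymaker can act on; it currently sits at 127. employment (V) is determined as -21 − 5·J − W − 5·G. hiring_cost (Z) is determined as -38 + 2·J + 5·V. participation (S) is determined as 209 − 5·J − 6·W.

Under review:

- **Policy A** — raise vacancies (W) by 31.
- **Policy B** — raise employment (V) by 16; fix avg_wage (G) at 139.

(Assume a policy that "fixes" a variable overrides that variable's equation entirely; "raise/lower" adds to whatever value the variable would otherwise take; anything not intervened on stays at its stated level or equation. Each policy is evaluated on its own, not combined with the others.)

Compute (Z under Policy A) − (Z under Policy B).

65

Policy A (W + 31):
  J = 107
  W = 134 + 31 = 165
  G = 127
  V = -21 − 5·107 − 165 − 5·127 = -1356
  Z = -38 + 2·107 + 5·(-1356) = -6604
Policy B (V + 16, G := 139):
  J = 107
  W = 134
  G = 139
  V = -21 − 5·107 − 134 − 5·139 (+16 from intervention) = -1369
  Z = -38 + 2·107 + 5·(-1369) = -6669
Z: -6604 − (-6669) = 65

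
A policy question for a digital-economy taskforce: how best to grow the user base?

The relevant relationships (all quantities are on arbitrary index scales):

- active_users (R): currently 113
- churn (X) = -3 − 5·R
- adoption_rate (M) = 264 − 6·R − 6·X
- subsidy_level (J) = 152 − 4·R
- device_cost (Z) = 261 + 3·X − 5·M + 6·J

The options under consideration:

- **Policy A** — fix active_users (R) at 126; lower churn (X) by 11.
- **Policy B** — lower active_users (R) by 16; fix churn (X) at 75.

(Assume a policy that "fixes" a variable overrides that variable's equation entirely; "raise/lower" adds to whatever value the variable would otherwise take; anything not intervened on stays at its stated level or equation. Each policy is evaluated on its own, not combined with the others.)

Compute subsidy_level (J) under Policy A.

-352

Policy A (R := 126, X − 11):
  R = 126
  J = 152 − 4·126 = -352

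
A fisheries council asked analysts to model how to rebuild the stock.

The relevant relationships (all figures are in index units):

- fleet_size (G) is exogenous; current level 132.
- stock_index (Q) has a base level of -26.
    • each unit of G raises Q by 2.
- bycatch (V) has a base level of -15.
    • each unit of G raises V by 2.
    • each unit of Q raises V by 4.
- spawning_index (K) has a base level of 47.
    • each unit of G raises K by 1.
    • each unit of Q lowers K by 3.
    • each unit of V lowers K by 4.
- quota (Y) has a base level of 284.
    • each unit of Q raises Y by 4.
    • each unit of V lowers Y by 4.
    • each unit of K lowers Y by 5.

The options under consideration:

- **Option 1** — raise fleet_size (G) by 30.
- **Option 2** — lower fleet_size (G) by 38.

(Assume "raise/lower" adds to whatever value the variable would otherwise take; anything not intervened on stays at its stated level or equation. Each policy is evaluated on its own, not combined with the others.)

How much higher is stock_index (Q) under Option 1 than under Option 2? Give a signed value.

Option 1 (G + 30):
  G = 132 + 30 = 162
  Q = -26 + 2·162 = 298
Option 2 (G − 38):
  G = 132 − 38 = 94
  Q = -26 + 2·94 = 162
Q: 298 − 162 = 136

136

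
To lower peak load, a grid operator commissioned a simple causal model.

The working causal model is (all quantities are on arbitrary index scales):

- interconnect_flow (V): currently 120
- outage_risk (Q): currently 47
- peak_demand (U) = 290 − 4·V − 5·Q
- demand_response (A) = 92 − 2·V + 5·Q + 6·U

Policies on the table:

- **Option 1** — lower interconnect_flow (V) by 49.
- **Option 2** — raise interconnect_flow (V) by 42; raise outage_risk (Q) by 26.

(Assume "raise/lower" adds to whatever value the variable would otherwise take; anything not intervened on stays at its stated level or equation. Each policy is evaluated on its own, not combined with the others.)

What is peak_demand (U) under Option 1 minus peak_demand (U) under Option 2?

494

Option 1 (V − 49):
  V = 120 − 49 = 71
  Q = 47
  U = 290 − 4·71 − 5·47 = -229
Option 2 (V + 42, Q + 26):
  V = 120 + 42 = 162
  Q = 47 + 26 = 73
  U = 290 − 4·162 − 5·73 = -723
U: -229 − (-723) = 494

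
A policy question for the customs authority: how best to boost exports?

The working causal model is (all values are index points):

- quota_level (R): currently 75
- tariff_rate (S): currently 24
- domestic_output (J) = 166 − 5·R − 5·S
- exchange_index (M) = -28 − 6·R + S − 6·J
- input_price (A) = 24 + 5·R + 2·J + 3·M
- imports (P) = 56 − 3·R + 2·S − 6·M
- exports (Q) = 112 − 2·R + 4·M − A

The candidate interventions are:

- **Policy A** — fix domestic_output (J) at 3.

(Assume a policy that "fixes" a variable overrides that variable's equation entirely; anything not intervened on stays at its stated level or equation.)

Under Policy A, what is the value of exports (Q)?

Policy A (J := 3):
  R = 75
  S = 24
  J = 3
  M = -28 − 6·75 + 24 − 6·3 = -472
  A = 24 + 5·75 + 2·3 + 3·(-472) = -1011
  Q = 112 − 2·75 + 4·(-472) − (-1011) = -915

-915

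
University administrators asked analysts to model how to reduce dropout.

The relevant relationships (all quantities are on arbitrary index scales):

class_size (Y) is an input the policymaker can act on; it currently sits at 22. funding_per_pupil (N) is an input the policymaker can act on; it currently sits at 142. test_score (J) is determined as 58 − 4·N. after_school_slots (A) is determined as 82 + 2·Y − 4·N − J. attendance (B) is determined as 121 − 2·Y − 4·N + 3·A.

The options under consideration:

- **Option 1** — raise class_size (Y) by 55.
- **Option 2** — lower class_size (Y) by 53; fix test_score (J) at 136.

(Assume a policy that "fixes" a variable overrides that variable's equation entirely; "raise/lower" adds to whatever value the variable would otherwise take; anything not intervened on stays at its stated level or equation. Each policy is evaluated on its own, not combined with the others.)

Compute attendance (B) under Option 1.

-67

Option 1 (Y + 55):
  Y = 22 + 55 = 77
  N = 142
  J = 58 − 4·142 = -510
  A = 82 + 2·77 − 4·142 − (-510) = 178
  B = 121 − 2·77 − 4·142 + 3·178 = -67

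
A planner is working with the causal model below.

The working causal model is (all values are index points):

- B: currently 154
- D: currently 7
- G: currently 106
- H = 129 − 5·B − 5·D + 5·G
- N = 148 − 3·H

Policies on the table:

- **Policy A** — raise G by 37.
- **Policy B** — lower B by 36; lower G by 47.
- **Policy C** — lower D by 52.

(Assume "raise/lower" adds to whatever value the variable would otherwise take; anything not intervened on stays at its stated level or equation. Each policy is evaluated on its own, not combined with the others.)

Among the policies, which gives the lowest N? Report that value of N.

-194

Policy A (G + 37):
  B = 154
  D = 7
  G = 106 + 37 = 143
  H = 129 − 5·154 − 5·7 + 5·143 = 39
  N = 148 − 3·39 = 31
Policy B (B − 36, G − 47):
  B = 154 − 36 = 118
  D = 7
  G = 106 − 47 = 59
  H = 129 − 5·118 − 5·7 + 5·59 = -201
  N = 148 − 3·(-201) = 751
Policy C (D − 52):
  B = 154
  D = 7 − 52 = -45
  G = 106
  H = 129 − 5·154 − 5·(-45) + 5·106 = 114
  N = 148 − 3·114 = -194
Comparing — Policy A: N=31, Policy B: N=751, Policy C: N=-194. Lowest is -194 (Policy C).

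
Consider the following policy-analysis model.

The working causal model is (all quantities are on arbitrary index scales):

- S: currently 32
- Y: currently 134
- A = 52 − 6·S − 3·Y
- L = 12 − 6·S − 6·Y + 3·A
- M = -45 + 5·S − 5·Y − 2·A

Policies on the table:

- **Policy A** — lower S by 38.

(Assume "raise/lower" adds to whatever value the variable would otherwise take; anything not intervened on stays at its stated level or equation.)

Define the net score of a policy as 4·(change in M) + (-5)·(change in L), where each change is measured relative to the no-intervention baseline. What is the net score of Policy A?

-7144

Baseline:
  S = 32
  Y = 134
  A = 52 − 6·32 − 3·134 = -542
  L = 12 − 6·32 − 6·134 + 3·(-542) = -2610
  M = -45 + 5·32 − 5·134 − 2·(-542) = 529
Policy A (S − 38):
  S = 32 − 38 = -6
  Y = 134
  A = 52 − 6·(-6) − 3·134 = -314
  L = 12 − 6·(-6) − 6·134 + 3·(-314) = -1698
  M = -45 + 5·(-6) − 5·134 − 2·(-314) = -117
ΔM = -117 − 529 = -646; ΔL = -1698 − (-2610) = 912
Score = 4·(-646) + (-5)·912 = -7144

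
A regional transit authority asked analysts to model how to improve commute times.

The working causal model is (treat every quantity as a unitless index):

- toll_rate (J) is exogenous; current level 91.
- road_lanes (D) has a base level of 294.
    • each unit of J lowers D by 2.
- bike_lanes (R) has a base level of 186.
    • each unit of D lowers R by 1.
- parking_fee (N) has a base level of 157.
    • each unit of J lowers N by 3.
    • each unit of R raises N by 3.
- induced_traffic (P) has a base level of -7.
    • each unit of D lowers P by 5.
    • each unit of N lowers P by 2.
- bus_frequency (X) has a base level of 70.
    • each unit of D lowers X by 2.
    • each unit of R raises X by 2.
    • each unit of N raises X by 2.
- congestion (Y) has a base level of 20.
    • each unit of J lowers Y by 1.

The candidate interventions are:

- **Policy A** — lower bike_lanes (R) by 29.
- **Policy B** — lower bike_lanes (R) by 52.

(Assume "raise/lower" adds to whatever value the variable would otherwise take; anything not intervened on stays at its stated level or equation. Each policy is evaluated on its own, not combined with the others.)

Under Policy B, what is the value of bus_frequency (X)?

Policy B (R − 52):
  J = 91
  D = 294 − 2·91 = 112
  R = 186 − 112 (−52 from intervention) = 22
  N = 157 − 3·91 + 3·22 = -50
  X = 70 − 2·112 + 2·22 + 2·(-50) = -210

-210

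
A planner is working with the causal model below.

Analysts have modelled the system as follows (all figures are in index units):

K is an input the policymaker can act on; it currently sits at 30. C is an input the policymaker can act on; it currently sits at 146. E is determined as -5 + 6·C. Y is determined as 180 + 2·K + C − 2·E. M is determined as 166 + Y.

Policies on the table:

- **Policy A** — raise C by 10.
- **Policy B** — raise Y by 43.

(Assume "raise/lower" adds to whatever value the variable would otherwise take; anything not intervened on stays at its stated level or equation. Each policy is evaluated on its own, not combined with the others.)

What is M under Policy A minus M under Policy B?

Policy A (C + 10):
  K = 30
  C = 146 + 10 = 156
  E = -5 + 6·156 = 931
  Y = 180 + 2·30 + 156 − 2·931 = -1466
  M = 166 + (-1466) = -1300
Policy B (Y + 43):
  K = 30
  C = 146
  E = -5 + 6·146 = 871
  Y = 180 + 2·30 + 146 − 2·871 (+43 from intervention) = -1313
  M = 166 + (-1313) = -1147
M: -1300 − (-1147) = -153

-153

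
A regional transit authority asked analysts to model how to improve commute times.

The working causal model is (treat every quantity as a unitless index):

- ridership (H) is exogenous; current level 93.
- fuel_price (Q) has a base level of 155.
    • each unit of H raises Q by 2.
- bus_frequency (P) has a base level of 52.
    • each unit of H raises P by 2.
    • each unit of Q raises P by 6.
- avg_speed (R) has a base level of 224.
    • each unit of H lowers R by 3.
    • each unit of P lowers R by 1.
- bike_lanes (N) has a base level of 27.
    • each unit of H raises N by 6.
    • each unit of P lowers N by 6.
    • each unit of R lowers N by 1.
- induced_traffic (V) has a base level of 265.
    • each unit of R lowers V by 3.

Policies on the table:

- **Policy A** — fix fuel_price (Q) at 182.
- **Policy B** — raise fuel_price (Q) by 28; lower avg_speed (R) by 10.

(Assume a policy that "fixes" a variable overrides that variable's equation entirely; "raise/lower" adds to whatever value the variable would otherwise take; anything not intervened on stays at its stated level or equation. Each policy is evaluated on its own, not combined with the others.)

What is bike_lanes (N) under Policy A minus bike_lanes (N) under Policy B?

Policy A (Q := 182):
  H = 93
  Q = 182
  P = 52 + 2·93 + 6·182 = 1330
  R = 224 − 3·93 − 1330 = -1385
  N = 27 + 6·93 − 6·1330 − (-1385) = -6010
Policy B (Q + 28, R − 10):
  H = 93
  Q = 155 + 2·93 (+28 from intervention) = 369
  P = 52 + 2·93 + 6·369 = 2452
  R = 224 − 3·93 − 2452 (−10 from intervention) = -2517
  N = 27 + 6·93 − 6·2452 − (-2517) = -11610
N: -6010 − (-11610) = 5600

5600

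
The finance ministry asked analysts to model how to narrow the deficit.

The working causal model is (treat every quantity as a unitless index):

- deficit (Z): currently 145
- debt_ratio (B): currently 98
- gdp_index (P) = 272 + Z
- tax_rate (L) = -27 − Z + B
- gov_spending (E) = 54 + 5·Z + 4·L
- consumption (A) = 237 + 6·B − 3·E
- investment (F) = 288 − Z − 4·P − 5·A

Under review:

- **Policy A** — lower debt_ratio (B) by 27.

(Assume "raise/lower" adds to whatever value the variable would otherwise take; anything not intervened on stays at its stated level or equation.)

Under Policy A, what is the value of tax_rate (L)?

Policy A (B − 27):
  Z = 145
  B = 98 − 27 = 71
  L = -27 − 145 + 71 = -101

-101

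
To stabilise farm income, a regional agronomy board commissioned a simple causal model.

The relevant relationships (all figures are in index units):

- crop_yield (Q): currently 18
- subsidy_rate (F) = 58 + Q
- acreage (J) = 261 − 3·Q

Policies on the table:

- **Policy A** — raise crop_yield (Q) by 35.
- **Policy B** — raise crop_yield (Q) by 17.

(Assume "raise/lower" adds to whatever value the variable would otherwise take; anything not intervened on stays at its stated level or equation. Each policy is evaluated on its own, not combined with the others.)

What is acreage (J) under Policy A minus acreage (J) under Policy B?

Policy A (Q + 35):
  Q = 18 + 35 = 53
  J = 261 − 3·53 = 102
Policy B (Q + 17):
  Q = 18 + 17 = 35
  J = 261 − 3·35 = 156
J: 102 − 156 = -54

-54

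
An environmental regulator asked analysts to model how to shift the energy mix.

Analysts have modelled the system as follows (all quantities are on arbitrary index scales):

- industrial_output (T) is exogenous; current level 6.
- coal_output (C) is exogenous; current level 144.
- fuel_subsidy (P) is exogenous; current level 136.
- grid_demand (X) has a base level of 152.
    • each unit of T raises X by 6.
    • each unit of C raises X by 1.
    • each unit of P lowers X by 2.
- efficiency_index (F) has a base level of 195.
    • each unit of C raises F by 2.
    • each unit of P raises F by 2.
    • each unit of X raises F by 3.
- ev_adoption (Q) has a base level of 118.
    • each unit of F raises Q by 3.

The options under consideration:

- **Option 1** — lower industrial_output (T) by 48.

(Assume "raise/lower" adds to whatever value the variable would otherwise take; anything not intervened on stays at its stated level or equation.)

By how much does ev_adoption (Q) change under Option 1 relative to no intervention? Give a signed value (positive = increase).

Baseline:
  T = 6
  C = 144
  P = 136
  X = 152 + 6·6 + 144 − 2·136 = 60
  F = 195 + 2·144 + 2·136 + 3·60 = 935
  Q = 118 + 3·935 = 2923
Option 1 (T − 48):
  T = 6 − 48 = -42
  C = 144
  P = 136
  X = 152 + 6·(-42) + 144 − 2·136 = -228
  F = 195 + 2·144 + 2·136 + 3·(-228) = 71
  Q = 118 + 3·71 = 331
Change in Q: 331 − 2923 = -2592

-2592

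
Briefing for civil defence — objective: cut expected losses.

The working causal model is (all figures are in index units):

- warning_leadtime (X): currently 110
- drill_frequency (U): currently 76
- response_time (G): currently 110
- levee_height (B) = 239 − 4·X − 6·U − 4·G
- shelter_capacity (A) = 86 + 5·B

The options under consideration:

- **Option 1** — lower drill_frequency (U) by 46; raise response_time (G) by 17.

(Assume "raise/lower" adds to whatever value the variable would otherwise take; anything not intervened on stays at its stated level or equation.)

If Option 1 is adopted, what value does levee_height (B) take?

Option 1 (U − 46, G + 17):
  X = 110
  U = 76 − 46 = 30
  G = 110 + 17 = 127
  B = 239 − 4·110 − 6·30 − 4·127 = -889

-889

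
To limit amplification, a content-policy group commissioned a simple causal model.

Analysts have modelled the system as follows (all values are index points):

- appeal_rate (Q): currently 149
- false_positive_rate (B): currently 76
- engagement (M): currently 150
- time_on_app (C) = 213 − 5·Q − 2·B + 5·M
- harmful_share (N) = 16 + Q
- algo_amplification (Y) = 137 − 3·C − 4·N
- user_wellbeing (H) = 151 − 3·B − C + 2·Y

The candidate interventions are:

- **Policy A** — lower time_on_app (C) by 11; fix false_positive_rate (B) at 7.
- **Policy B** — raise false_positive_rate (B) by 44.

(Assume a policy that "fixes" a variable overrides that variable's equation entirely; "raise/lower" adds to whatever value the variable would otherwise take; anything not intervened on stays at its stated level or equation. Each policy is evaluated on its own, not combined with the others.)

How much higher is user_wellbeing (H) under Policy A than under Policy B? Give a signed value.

Policy A (C − 11, B := 7):
  Q = 149
  B = 7
  M = 150
  C = 213 − 5·149 − 2·7 + 5·150 (−11 from intervention) = 193
  N = 16 + 149 = 165
  Y = 137 − 3·193 − 4·165 = -1102
  H = 151 − 3·7 − 193 + 2·(-1102) = -2267
Policy B (B + 44):
  Q = 149
  B = 76 + 44 = 120
  M = 150
  C = 213 − 5·149 − 2·120 + 5·150 = -22
  N = 16 + 149 = 165
  Y = 137 − 3·(-22) − 4·165 = -457
  H = 151 − 3·120 − (-22) + 2·(-457) = -1101
H: -2267 − (-1101) = -1166

-1166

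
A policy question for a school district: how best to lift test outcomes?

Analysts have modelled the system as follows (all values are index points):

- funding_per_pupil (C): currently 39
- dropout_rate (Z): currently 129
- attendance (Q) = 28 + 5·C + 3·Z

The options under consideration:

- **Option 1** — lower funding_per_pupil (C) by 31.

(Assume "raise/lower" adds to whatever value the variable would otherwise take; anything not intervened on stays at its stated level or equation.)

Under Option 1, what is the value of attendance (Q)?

455

Option 1 (C − 31):
  C = 39 − 31 = 8
  Z = 129
  Q = 28 + 5·8 + 3·129 = 455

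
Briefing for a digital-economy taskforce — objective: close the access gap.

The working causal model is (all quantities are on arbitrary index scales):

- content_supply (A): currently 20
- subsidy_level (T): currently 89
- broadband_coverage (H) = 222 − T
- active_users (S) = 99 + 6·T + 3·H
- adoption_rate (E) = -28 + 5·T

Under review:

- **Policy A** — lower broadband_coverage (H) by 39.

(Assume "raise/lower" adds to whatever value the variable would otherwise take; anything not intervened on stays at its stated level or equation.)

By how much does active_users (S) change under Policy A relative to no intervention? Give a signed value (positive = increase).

Baseline:
  T = 89
  H = 222 − 89 = 133
  S = 99 + 6·89 + 3·133 = 1032
Policy A (H − 39):
  T = 89
  H = 222 − 89 (−39 from intervention) = 94
  S = 99 + 6·89 + 3·94 = 915
Change in S: 915 − 1032 = -117

-117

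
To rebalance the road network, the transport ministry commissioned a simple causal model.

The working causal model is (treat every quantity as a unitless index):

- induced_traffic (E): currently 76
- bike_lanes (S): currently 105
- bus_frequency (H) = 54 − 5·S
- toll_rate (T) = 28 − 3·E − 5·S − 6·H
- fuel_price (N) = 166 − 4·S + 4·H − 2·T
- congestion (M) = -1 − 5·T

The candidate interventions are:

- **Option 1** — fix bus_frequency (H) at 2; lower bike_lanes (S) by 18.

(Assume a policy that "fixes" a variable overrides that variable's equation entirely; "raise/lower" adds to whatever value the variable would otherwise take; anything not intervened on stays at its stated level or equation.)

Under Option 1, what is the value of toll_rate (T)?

-647

Option 1 (H := 2, S − 18):
  E = 76
  S = 105 − 18 = 87
  H = 2
  T = 28 − 3·76 − 5·87 − 6·2 = -647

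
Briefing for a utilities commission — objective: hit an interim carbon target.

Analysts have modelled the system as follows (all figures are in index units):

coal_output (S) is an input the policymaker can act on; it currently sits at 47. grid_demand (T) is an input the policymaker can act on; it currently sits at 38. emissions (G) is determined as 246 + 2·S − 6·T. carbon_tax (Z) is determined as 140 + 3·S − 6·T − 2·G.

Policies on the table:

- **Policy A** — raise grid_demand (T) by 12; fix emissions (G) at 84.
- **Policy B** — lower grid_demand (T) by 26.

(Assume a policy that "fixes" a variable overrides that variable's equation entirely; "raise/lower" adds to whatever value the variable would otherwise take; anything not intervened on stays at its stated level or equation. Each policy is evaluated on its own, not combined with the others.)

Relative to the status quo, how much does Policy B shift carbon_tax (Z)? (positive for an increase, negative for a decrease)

-156

Baseline:
  S = 47
  T = 38
  G = 246 + 2·47 − 6·38 = 112
  Z = 140 + 3·47 − 6·38 − 2·112 = -171
Policy B (T − 26):
  S = 47
  T = 38 − 26 = 12
  G = 246 + 2·47 − 6·12 = 268
  Z = 140 + 3·47 − 6·12 − 2·268 = -327
Change in Z: -327 − (-171) = -156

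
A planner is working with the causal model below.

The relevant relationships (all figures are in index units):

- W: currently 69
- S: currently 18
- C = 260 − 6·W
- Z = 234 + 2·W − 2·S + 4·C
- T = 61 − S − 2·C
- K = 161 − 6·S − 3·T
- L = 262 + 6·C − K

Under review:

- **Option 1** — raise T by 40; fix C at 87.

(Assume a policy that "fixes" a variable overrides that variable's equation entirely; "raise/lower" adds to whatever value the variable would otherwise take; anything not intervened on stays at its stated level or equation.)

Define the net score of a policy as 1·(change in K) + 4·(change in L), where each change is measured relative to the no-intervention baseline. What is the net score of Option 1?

Baseline:
  W = 69
  S = 18
  C = 260 − 6·69 = -154
  T = 61 − 18 − 2·(-154) = 351
  K = 161 − 6·18 − 3·351 = -1000
  L = 262 + 6·(-154) − (-1000) = 338
Option 1 (T + 40, C := 87):
  W = 69
  S = 18
  C = 87
  T = 61 − 18 − 2·87 (+40 from intervention) = -91
  K = 161 − 6·18 − 3·(-91) = 326
  L = 262 + 6·87 − 326 = 458
ΔK = 326 − (-1000) = 1326; ΔL = 458 − 338 = 120
Score = 1·1326 + 4·120 = 1806

1806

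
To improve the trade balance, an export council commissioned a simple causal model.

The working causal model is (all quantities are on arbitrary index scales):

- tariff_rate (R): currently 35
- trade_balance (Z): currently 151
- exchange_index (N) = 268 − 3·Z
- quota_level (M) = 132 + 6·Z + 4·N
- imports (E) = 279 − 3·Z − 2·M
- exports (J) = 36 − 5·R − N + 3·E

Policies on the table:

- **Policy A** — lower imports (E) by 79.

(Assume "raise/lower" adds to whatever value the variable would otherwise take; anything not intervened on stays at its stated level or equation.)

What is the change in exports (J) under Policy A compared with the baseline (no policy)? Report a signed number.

Baseline:
  R = 35
  Z = 151
  N = 268 − 3·151 = -185
  M = 132 + 6·151 + 4·(-185) = 298
  E = 279 − 3·151 − 2·298 = -770
  J = 36 − 5·35 − (-185) + 3·(-770) = -2264
Policy A (E − 79):
  R = 35
  Z = 151
  N = 268 − 3·151 = -185
  M = 132 + 6·151 + 4·(-185) = 298
  E = 279 − 3·151 − 2·298 (−79 from intervention) = -849
  J = 36 − 5·35 − (-185) + 3·(-849) = -2501
Change in J: -2501 − (-2264) = -237

-237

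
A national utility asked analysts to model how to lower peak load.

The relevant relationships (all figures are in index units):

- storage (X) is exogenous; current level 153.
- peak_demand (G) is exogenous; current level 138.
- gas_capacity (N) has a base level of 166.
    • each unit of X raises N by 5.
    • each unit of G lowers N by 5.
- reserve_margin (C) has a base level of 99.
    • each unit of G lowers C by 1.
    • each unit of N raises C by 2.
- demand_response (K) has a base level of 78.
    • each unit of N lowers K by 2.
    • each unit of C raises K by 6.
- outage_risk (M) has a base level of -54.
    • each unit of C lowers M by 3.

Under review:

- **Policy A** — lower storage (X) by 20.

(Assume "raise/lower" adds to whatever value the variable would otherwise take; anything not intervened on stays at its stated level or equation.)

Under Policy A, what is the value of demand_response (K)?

Policy A (X − 20):
  X = 153 − 20 = 133
  G = 138
  N = 166 + 5·133 − 5·138 = 141
  C = 99 − 138 + 2·141 = 243
  K = 78 − 2·141 + 6·243 = 1254

1254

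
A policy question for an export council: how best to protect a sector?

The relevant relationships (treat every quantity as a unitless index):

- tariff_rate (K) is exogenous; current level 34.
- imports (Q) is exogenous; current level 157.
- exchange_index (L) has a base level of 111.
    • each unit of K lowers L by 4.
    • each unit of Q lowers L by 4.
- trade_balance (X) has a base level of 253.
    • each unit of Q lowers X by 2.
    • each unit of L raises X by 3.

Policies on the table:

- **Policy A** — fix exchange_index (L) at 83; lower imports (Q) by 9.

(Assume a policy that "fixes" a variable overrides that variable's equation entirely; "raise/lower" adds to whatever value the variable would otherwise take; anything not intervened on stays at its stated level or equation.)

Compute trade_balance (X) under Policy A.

Policy A (L := 83, Q − 9):
  K = 34
  Q = 157 − 9 = 148
  L = 83
  X = 253 − 2·148 + 3·83 = 206

206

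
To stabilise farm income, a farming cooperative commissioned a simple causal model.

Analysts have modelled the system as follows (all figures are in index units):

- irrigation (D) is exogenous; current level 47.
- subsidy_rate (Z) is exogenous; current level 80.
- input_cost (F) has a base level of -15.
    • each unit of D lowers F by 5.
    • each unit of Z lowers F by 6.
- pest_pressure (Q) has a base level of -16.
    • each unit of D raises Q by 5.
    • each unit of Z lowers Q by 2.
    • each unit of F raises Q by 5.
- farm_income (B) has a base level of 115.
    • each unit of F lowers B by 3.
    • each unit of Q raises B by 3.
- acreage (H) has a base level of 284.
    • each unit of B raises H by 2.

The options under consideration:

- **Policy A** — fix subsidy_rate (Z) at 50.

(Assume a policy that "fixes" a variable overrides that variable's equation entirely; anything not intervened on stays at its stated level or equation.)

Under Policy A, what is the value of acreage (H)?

-11972

Policy A (Z := 50):
  D = 47
  Z = 50
  F = -15 − 5·47 − 6·50 = -550
  Q = -16 + 5·47 − 2·50 + 5·(-550) = -2631
  B = 115 − 3·(-550) + 3·(-2631) = -6128
  H = 284 + 2·(-6128) = -11972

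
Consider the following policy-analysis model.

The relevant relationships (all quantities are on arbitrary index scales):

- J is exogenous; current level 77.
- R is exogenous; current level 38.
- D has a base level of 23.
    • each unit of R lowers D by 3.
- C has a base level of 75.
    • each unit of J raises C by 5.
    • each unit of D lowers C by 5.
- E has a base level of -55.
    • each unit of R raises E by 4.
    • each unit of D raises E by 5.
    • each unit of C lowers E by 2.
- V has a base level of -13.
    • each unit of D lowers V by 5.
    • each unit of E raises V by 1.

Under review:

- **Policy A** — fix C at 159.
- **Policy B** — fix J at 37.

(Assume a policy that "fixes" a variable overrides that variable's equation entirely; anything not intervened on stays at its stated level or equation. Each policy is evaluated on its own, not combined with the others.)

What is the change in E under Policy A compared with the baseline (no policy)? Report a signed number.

Baseline:
  J = 77
  R = 38
  D = 23 − 3·38 = -91
  C = 75 + 5·77 − 5·(-91) = 915
  E = -55 + 4·38 + 5·(-91) − 2·915 = -2188
Policy A (C := 159):
  J = 77
  R = 38
  D = 23 − 3·38 = -91
  C = 159
  E = -55 + 4·38 + 5·(-91) − 2·159 = -676
Change in E: -676 − (-2188) = 1512

1512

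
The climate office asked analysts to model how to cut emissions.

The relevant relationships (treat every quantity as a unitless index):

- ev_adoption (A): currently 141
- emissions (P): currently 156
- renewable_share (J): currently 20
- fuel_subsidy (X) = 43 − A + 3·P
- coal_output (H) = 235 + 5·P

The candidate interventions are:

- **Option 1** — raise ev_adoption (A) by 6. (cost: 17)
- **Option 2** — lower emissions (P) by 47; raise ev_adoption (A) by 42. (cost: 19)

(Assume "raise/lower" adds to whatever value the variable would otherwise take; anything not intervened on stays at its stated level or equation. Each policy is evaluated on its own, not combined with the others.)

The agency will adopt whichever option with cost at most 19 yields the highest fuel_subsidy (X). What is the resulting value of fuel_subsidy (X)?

Option 1 (A + 6):
  A = 141 + 6 = 147
  P = 156
  X = 43 − 147 + 3·156 = 364
Option 2 (P − 47, A + 42):
  A = 141 + 42 = 183
  P = 156 − 47 = 109
  X = 43 − 183 + 3·109 = 187
Comparing — Option 1: X=364, Option 2: X=187. Highest is 364 (Option 1).

364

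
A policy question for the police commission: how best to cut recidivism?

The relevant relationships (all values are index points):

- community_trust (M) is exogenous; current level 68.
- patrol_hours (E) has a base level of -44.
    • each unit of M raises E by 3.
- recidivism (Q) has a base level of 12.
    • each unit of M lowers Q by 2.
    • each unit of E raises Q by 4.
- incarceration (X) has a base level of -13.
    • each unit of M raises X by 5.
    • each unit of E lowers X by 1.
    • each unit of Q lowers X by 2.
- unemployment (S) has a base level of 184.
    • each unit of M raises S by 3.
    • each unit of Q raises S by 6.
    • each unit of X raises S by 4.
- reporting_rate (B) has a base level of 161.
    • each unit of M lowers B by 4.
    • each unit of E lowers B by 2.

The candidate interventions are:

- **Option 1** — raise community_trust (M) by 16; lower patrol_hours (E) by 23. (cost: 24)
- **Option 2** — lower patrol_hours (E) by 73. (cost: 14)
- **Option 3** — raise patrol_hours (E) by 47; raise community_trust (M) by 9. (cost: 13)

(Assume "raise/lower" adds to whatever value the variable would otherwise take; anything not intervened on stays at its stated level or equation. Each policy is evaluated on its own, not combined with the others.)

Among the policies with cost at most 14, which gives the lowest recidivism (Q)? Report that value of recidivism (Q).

224

Option 2 (E − 73):
  M = 68
  E = -44 + 3·68 (−73 from intervention) = 87
  Q = 12 − 2·68 + 4·87 = 224
Option 3 (E + 47, M + 9):
  M = 68 + 9 = 77
  E = -44 + 3·77 (+47 from intervention) = 234
  Q = 12 − 2·77 + 4·234 = 794
Comparing — Option 2: Q=224, Option 3: Q=794. Lowest is 224 (Option 2).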